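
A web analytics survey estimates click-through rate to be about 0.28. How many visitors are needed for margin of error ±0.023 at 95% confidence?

n = z²p(1-p)/E² = 1.96²×0.28×0.72/0.023² = 1464.02 → n = 1465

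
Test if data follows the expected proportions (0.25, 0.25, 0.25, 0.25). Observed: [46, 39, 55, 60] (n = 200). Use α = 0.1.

Expected: [50.0, 50.0, 50.0, 50.0]. χ² = 5.24. df = 3, critical = 6.251. Fail to reject H₀.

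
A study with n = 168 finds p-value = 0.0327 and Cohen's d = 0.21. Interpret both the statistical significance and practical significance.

Statistically significant (p = 0.0327 < 0.05). Cohen's d = 0.21 indicates a small effect size. Both statistical and practical significance should be considered.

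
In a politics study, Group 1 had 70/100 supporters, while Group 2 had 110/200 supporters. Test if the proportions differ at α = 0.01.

p̂₁ = 0.7, p̂₂ = 0.55, pooled p̂ = 0.6. z = 2.5. Critical: ±2.576. Fail to reject H₀.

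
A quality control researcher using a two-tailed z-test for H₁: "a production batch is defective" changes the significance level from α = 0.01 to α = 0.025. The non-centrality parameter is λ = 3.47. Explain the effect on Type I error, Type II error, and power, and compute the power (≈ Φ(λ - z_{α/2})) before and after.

Increasing α from 0.01 to 0.025:
• Type I error rate increases (α is the Type I rate by definition).
• Critical value moves from z_{α/2} = 2.576 to 2.241, so power = Φ(λ - z_{α/2}) goes from Φ(3.47 - 2.576) = 0.814 to Φ(3.47 - 2.241) = 0.89.
• Type II error rate β = 1 - power therefore decreases (0.186 → 0.11).
Appropriate when false negatives are costly — here, shipping a defective batch — faulty products reach customers.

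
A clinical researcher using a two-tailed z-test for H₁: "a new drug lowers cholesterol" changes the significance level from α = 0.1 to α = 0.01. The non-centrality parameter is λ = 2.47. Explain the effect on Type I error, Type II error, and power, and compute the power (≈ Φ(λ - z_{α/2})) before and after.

Decreasing α from 0.1 to 0.01:
• Type I error rate decreases (α is the Type I rate by definition).
• Critical value moves from z_{α/2} = 1.645 to 2.576, so power = Φ(λ - z_{α/2}) goes from Φ(2.47 - 1.645) = 0.795 to Φ(2.47 - 2.576) = 0.458.
• Type II error rate β = 1 - power therefore increases (0.205 → 0.542).
Appropriate when false positives are costly — here, approving an ineffective drug — patients take a useless medication and may skip effective alternatives.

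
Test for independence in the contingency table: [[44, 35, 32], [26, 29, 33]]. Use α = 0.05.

χ² = 2.583. df = 2, critical = 5.991. Fail to reject H₀. No evidence of dependence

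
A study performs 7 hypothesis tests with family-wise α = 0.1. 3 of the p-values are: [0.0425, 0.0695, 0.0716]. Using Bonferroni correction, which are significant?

Bonferroni α = 0.1/7 = 0.01429. None of the given p-values are significant.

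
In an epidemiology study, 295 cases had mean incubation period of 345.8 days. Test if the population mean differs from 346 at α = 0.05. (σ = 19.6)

z = (x̄ - μ₀)/(σ/√n) = (345.8 - 346)/(19.6/√295) = -0.175. Critical value: ±1.96. Since |-0.175| ≤ 1.96, Fail to reject H₀.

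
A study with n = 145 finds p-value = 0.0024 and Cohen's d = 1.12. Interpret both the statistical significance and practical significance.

Statistically significant (p = 0.0024 < 0.05). Cohen's d = 1.12 indicates a large effect size. Both statistical and practical significance should be considered.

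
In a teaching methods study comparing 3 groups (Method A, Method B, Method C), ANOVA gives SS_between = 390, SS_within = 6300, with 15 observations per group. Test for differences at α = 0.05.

df_between = 2, df_within = 42. F = MS_between/MS_within = 195.0/150.0 = 1.3. F_crit ≈ 3.22. Fail to reject H₀.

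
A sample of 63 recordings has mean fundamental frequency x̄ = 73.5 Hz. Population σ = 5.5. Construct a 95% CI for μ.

CI = x̄ ± z*(σ/√n) = 73.5 ± 1.96(5.5/√63) = 73.5 ± 1.36 = (72.14, 74.86)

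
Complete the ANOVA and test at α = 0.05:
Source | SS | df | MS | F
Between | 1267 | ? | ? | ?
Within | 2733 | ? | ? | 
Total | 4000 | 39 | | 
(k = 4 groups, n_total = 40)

df_between = 3, df_within = 36. MS_between = 422.33, MS_within = 75.92. F = 5.563, F_crit ≈ 2.866. Reject H₀.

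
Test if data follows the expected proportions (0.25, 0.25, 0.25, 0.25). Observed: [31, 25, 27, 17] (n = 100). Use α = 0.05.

Expected: [25.0, 25.0, 25.0, 25.0]. χ² = 4.16. df = 3, critical = 7.815. Fail to reject H₀.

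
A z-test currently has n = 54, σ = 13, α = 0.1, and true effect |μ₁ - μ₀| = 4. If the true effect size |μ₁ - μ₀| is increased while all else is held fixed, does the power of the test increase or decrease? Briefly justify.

Power increases: a larger true effect increases the non-centrality λ = |μ₁ - μ₀|/(σ/√n).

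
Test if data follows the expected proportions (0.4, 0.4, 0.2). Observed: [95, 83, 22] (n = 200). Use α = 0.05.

Expected: [80.0, 80.0, 40.0]. χ² = 11.025. df = 2, critical = 5.991. Reject H₀.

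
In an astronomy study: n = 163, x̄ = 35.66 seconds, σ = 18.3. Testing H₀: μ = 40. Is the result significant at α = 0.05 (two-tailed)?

z = (35.66 - 40)/(18.3/√163) = -3.028. Since |z| > 1.96, significant at α = 0.05.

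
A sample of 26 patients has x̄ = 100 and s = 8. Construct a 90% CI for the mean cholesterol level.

CI = x̄ ± t*(s/√n) = 100 ± 1.708(8/√26) = (97.32, 102.68)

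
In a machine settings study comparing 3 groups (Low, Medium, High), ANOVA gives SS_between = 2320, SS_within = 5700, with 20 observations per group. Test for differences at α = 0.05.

df_between = 2, df_within = 57. F = MS_between/MS_within = 1160.0/100.0 = 11.6. F_crit ≈ 3.159. Reject H₀. At least one mean differs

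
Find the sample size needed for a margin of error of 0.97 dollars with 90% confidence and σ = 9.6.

n = (z*σ/E)² = (1.645×9.6/0.97)² = 265.1 → n = 266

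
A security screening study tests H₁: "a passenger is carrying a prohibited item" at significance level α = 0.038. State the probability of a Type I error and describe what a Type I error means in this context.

P(Type I error) = α = 0.038. A Type I error is rejecting H₀ when H₀ is actually true (false positive) — here, concluding that a passenger is carrying a prohibited item when in fact this is not the case. Consequence: detaining an innocent passenger — delay and inconvenience.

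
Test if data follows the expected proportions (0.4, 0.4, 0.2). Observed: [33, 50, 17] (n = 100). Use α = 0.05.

Expected: [40.0, 40.0, 20.0]. χ² = 4.175. df = 2, critical = 5.991. Fail to reject H₀.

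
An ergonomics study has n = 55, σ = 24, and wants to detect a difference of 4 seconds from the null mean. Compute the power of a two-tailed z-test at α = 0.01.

SE = σ/√n = 24/√55 = 3.236. Non-centrality λ = d/SE = 4/3.236 = 1.236. Power ≈ Φ(λ - z_{α/2}) = Φ(1.236 - 2.576) = Φ(-1.34) = 0.09.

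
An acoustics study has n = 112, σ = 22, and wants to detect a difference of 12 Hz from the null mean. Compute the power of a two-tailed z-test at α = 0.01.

SE = σ/√n = 22/√112 = 2.079. Non-centrality λ = d/SE = 12/2.079 = 5.773. Power ≈ Φ(λ - z_{α/2}) = Φ(5.773 - 2.576) = Φ(3.197) = 0.999.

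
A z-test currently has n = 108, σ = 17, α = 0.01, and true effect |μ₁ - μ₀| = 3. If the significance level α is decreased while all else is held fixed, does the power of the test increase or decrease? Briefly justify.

Power decreases: a smaller α raises the critical value, so less of the H₁ sampling distribution falls in the rejection region.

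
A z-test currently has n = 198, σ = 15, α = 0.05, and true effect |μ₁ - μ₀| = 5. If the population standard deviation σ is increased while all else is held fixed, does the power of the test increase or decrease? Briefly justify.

Power decreases: a larger σ inflates the standard error σ/√n, pulling the sampling distribution under H₁ back toward the critical value.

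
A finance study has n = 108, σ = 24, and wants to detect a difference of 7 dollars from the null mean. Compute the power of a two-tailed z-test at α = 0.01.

SE = σ/√n = 24/√108 = 2.309. Non-centrality λ = d/SE = 7/2.309 = 3.031. Power ≈ Φ(λ - z_{α/2}) = Φ(3.031 - 2.576) = Φ(0.455) = 0.675.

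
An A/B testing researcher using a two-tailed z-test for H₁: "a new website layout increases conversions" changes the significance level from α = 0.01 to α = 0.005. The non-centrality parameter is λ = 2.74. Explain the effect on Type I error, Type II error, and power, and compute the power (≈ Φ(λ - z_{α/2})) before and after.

Decreasing α from 0.01 to 0.005:
• Type I error rate decreases (α is the Type I rate by definition).
• Critical value moves from z_{α/2} = 2.576 to 2.807, so power = Φ(λ - z_{α/2}) goes from Φ(2.74 - 2.576) = 0.565 to Φ(2.74 - 2.807) = 0.473.
• Type II error rate β = 1 - power therefore increases (0.435 → 0.527).
Appropriate when false positives are costly — here, rolling out a layout that doesn't actually help — wasted engineering effort.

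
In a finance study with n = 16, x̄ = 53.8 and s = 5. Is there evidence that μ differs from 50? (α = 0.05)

t = (x̄ - μ₀)/(s/√n) = (53.8 - 50)/(5/√16) = 3.04. df = 15, critical t = ±2.131. Reject H₀.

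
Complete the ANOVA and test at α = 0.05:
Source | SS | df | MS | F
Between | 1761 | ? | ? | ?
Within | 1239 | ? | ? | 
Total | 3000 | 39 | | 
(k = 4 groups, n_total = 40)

df_between = 3, df_within = 36. MS_between = 587.0, MS_within = 34.42. F = 17.056, F_crit ≈ 2.866. Reject H₀.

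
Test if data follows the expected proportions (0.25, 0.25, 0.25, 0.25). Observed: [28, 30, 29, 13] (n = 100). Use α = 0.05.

Expected: [25.0, 25.0, 25.0, 25.0]. χ² = 7.76. df = 3, critical = 7.815. Fail to reject H₀.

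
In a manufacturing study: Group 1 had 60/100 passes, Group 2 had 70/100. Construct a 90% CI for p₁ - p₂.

p̂₁ = 0.6, p̂₂ = 0.7. Difference = -0.1. CI = (-0.21, 0.01)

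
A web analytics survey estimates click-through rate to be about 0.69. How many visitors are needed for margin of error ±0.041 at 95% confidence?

n = z²p(1-p)/E² = 1.96²×0.69×0.31/0.041² = 488.8 → n = 489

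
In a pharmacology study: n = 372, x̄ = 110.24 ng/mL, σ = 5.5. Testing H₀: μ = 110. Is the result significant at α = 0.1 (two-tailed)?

z = (110.24 - 110)/(5.5/√372) = 0.842. Since |z| ≤ 1.645, not significant at α = 0.1.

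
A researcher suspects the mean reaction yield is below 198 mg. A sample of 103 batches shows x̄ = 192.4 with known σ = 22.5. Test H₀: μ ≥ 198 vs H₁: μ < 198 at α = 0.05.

z = -2.526. Critical value: -1.645. Reject H₀.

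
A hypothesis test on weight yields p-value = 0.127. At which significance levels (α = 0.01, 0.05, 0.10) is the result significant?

p = 0.127. Not significant at any of the given levels.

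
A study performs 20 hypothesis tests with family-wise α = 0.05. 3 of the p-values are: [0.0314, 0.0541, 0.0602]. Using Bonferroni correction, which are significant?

Bonferroni α = 0.05/20 = 0.0025. None of the given p-values are significant.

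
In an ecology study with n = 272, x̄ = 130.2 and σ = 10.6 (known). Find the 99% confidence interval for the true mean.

CI = x̄ ± z*(σ/√n) = 130.2 ± 2.576(10.6/√272) = 130.2 ± 1.66 = (128.54, 131.86)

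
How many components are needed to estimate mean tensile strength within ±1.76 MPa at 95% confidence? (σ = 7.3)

n = (z*σ/E)² = (1.96×7.3/1.76)² = 66.1 → n = 67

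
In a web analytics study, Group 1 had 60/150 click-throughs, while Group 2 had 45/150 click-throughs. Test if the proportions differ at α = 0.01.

p̂₁ = 0.4, p̂₂ = 0.3, pooled p̂ = 0.35. z = 1.816. Critical: ±2.576. Fail to reject H₀.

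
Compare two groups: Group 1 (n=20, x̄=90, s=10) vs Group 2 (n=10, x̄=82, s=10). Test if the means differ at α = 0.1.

Pooled sp = 10.0. t = 2.066, df = 28. Critical t = ±1.701. Reject H₀.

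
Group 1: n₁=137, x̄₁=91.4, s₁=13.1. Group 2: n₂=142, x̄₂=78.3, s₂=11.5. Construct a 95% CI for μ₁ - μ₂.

Difference = 13.1. SE = √(13.1²/137 + 11.5²/142) = 1.478. CI = (10.2, 16.0)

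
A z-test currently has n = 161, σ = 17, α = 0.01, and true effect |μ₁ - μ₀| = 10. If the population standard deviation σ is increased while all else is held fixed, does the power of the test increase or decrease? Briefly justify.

Power decreases: a larger σ inflates the standard error σ/√n, pulling the sampling distribution under H₁ back toward the critical value.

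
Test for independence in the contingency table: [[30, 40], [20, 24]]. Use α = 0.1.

χ² = 0.074. df = 1, critical = 2.706. Fail to reject H₀. No evidence of dependence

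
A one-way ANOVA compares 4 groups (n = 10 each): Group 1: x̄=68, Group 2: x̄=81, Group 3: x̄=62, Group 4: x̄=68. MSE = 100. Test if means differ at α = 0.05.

Grand mean = 69.75. SS_between = 1927.5, MS_between = 642.5. F = 6.425, F_crit ≈ 2.866. Reject H₀.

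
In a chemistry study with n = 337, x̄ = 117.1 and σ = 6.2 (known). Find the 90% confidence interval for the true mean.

CI = x̄ ± z*(σ/√n) = 117.1 ± 1.645(6.2/√337) = 117.1 ± 0.56 = (116.54, 117.66)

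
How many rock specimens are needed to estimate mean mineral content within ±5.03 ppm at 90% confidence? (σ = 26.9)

n = (z*σ/E)² = (1.645×26.9/5.03)² = 77.4 → n = 78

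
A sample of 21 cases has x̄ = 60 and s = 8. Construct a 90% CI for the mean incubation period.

CI = x̄ ± t*(s/√n) = 60 ± 1.725(8/√21) = (56.99, 63.01)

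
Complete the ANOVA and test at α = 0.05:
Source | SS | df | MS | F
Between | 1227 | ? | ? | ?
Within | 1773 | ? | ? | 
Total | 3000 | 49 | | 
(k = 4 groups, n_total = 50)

df_between = 3, df_within = 46. MS_between = 409.0, MS_within = 38.54. F = 10.611, F_crit ≈ 2.807. Reject H₀.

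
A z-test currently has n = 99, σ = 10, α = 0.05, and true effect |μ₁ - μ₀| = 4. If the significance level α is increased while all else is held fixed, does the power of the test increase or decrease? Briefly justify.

Power increases: a larger α lowers the critical value, so more of the H₁ sampling distribution falls in the rejection region.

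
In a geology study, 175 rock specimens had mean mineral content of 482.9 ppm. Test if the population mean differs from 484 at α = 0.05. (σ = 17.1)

z = (x̄ - μ₀)/(σ/√n) = (482.9 - 484)/(17.1/√175) = -0.851. Critical value: ±1.96. Since |-0.851| ≤ 1.96, Fail to reject H₀.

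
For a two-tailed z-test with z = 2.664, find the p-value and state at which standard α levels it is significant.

p = 2·P(Z > |2.664|) = 2·(1 - Φ(2.664)) ≈ 0.0077. Significant at α = 0.1; Significant at α = 0.05; Significant at α = 0.01.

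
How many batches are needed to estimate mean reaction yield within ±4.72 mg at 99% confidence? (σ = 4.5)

n = (z*σ/E)² = (2.576×4.5/4.72)² = 6.03 → n = 7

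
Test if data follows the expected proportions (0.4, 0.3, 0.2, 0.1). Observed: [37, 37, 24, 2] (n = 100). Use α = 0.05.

Expected: [40.0, 30.0, 20.0, 10.0]. χ² = 9.058. df = 3, critical = 7.815. Reject H₀.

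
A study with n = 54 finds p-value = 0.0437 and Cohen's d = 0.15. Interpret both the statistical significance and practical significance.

Statistically significant (p = 0.0437 < 0.05). Cohen's d = 0.15 indicates a very small effect size. Both statistical and practical significance should be considered.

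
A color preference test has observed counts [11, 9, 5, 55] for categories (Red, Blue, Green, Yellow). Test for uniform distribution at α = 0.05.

Expected = 20 each. χ² = Σ(O-E)²/E = 82.6. df = 3, critical value = 7.815. Reject H₀.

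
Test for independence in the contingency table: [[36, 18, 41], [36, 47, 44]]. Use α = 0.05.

χ² = 8.611. df = 2, critical = 5.991. Reject H₀. Variables are dependent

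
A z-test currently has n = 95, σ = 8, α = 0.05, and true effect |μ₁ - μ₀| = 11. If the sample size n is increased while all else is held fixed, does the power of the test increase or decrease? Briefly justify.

Power increases: a larger n shrinks the standard error σ/√n, moving the sampling distribution under H₁ further from the critical value.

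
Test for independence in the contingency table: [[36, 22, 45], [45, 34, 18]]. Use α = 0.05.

χ² = 14.976. df = 2, critical = 5.991. Reject H₀. Variables are dependent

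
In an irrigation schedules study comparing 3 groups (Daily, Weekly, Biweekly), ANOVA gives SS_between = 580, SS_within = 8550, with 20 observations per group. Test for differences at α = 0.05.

df_between = 2, df_within = 57. F = MS_between/MS_within = 290.0/150.0 = 1.933. F_crit ≈ 3.159. Fail to reject H₀.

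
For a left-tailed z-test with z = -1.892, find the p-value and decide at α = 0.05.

p = P(Z < -1.892) = Φ(-1.892) ≈ 0.0292. Since p < 0.05, reject H₀ (significant) at α = 0.05.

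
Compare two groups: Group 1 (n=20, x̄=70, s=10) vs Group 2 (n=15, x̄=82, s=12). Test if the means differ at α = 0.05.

Pooled sp = 10.89. t = -3.225, df = 33. Critical t = ±2.035. Reject H₀.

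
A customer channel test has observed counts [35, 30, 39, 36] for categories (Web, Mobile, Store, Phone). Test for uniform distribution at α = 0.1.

Expected = 35 each. χ² = Σ(O-E)²/E = 1.2. df = 3, critical value = 6.251. Fail to reject H₀.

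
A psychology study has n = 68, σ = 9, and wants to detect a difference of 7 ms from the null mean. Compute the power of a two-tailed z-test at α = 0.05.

SE = σ/√n = 9/√68 = 1.091. Non-centrality λ = d/SE = 7/1.091 = 6.414. Power ≈ Φ(λ - z_{α/2}) = Φ(6.414 - 1.96) = Φ(4.454) = 1.0.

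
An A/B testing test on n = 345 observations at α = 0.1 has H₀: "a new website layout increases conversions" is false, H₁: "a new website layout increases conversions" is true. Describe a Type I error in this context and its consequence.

Type I error: rejecting H₀ when it is true — concluding that a new website layout increases conversions when in fact it is not. Consequence: rolling out a layout that doesn't actually help — wasted engineering effort.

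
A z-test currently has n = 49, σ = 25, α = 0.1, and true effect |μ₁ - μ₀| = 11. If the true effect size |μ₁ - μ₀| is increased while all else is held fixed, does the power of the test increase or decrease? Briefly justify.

Power increases: a larger true effect increases the non-centrality λ = |μ₁ - μ₀|/(σ/√n).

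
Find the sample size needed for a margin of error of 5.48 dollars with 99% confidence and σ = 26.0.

n = (z*σ/E)² = (2.576×26.0/5.48)² = 149.4 → n = 150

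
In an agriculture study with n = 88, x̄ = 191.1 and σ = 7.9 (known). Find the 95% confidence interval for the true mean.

CI = x̄ ± z*(σ/√n) = 191.1 ± 1.96(7.9/√88) = 191.1 ± 1.65 = (189.45, 192.75)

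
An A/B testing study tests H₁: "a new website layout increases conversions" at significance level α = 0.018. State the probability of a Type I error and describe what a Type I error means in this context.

P(Type I error) = α = 0.018. A Type I error is rejecting H₀ when H₀ is actually true (false positive) — here, concluding that a new website layout increases conversions when in fact this is not the case. Consequence: rolling out a layout that doesn't actually help — wasted engineering effort.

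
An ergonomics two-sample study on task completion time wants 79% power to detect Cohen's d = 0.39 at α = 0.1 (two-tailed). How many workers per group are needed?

z_{α/2} = 1.645, z_β = Φ⁻¹(0.79) = 0.806. For small effect (d = 0.39): n per group = 2(z_{α/2} + z_β)²/d² = 2(1.645 + 0.806)²/0.39² = 79.0 → 79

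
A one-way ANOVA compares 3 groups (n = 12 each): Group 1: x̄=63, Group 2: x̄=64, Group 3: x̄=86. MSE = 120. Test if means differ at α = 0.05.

Grand mean = 71.0. SS_between = 4056.0, MS_between = 2028.0. F = 16.9, F_crit ≈ 3.285. Reject H₀.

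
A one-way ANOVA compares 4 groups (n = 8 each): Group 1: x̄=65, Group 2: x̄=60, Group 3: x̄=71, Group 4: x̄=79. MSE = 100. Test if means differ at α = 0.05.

Grand mean = 68.75. SS_between = 1606.0, MS_between = 535.33. F = 5.353, F_crit ≈ 2.947. Reject H₀.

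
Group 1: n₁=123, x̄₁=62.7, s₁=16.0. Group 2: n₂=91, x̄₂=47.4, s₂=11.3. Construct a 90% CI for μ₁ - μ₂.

Difference = 15.3. SE = √(16.0²/123 + 11.3²/91) = 1.867. CI = (12.23, 18.37)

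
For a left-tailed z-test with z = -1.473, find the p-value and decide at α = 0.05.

p = P(Z < -1.473) = Φ(-1.473) ≈ 0.0704. Since p ≥ 0.05, fail to reject H₀ (not significant) at α = 0.05.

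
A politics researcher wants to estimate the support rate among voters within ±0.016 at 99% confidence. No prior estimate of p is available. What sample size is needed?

Conservative approach: use p = 0.5 (maximizes p(1-p) = 0.25). n = z²(0.25)/E² = 2.576²×0.25/0.016² = 6480.3 → n = 6481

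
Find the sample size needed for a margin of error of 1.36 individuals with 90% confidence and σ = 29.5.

n = (z*σ/E)² = (1.645×29.5/1.36)² = 1273.2 → n = 1274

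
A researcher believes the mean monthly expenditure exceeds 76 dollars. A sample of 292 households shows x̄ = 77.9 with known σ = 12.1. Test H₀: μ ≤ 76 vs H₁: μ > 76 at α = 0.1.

z = 2.683. Critical value: 1.28. Reject H₀.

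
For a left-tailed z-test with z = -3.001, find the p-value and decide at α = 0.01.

p = P(Z < -3.001) = Φ(-3.001) ≈ 0.0013. Since p < 0.01, reject H₀ (significant) at α = 0.01.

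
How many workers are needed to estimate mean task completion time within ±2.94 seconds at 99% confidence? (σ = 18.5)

n = (z*σ/E)² = (2.576×18.5/2.94)² = 262.7 → n = 263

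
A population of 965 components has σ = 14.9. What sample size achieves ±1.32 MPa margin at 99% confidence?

Without FPC: n₀ = (2.576×14.9/1.32)² = 845.505. With FPC: n = n₀N/(n₀+N-1) = 450.9 → n = 451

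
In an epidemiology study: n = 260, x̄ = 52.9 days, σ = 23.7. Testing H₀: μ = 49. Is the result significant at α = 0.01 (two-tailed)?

z = (52.9 - 49)/(23.7/√260) = 2.653. Since |z| > 2.576, significant at α = 0.01.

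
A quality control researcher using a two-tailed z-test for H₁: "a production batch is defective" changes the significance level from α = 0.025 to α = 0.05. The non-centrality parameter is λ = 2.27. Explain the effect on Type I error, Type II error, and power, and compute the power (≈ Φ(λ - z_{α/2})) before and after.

Increasing α from 0.025 to 0.05:
• Type I error rate increases (α is the Type I rate by definition).
• Critical value moves from z_{α/2} = 2.241 to 1.96, so power = Φ(λ - z_{α/2}) goes from Φ(2.27 - 2.241) = 0.512 to Φ(2.27 - 1.96) = 0.622.
• Type II error rate β = 1 - power therefore decreases (0.488 → 0.378).
Appropriate when false negatives are costly — here, shipping a defective batch — faulty products reach customers.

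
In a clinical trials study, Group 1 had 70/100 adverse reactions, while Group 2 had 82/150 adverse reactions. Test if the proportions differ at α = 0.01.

p̂₁ = 0.7, p̂₂ = 0.547, pooled p̂ = 0.608. z = 2.433. Critical: ±2.576. Fail to reject H₀.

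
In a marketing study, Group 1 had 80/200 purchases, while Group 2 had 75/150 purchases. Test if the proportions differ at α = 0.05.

p̂₁ = 0.4, p̂₂ = 0.5, pooled p̂ = 0.443. z = -1.864. Critical: ±1.96. Fail to reject H₀.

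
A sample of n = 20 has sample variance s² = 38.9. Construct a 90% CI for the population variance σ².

df = 19. χ²_{0.05} = 30.144, χ²_{0.95} = 10.117. CI for σ² = ((n-1)s²/χ²_{α/2}, (n-1)s²/χ²_{1-α/2}) = (19·38.9/30.144, 19·38.9/10.117) = (24.52, 73.06)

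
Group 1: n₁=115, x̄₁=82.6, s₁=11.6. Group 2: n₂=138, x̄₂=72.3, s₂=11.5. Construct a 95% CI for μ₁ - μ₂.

Difference = 10.3. SE = √(11.6²/115 + 11.5²/138) = 1.459. CI = (7.44, 13.16)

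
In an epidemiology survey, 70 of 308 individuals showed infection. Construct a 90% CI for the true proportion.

p̂ = 0.227. CI = p̂ ± z*√(p̂(1-p̂)/n) = (0.188, 0.267)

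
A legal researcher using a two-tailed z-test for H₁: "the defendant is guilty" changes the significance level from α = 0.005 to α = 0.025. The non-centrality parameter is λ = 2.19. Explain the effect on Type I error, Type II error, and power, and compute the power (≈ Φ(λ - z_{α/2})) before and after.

Increasing α from 0.005 to 0.025:
• Type I error rate increases (α is the Type I rate by definition).
• Critical value moves from z_{α/2} = 2.807 to 2.241, so power = Φ(λ - z_{α/2}) goes from Φ(2.19 - 2.807) = 0.269 to Φ(2.19 - 2.241) = 0.48.
• Type II error rate β = 1 - power therefore decreases (0.731 → 0.52).
Appropriate when false negatives are costly — here, acquitting a guilty person.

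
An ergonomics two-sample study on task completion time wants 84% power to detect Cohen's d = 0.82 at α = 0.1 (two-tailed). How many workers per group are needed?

z_{α/2} = 1.645, z_β = Φ⁻¹(0.84) = 0.994. For large effect (d = 0.82): n per group = 2(z_{α/2} + z_β)²/d² = 2(1.645 + 0.994)²/0.82² = 20.7 → 21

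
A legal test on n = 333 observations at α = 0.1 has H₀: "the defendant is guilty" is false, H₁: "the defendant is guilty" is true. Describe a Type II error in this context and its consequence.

Type II error: failing to reject H₀ when it is false — concluding that the defendant is guilty is not supported when in fact it is. Consequence: acquitting a guilty person.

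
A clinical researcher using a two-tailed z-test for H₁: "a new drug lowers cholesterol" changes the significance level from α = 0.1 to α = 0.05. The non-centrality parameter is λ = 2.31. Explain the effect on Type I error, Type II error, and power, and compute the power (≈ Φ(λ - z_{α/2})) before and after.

Decreasing α from 0.1 to 0.05:
• Type I error rate decreases (α is the Type I rate by definition).
• Critical value moves from z_{α/2} = 1.645 to 1.96, so power = Φ(λ - z_{α/2}) goes from Φ(2.31 - 1.645) = 0.747 to Φ(2.31 - 1.96) = 0.637.
• Type II error rate β = 1 - power therefore increases (0.253 → 0.363).
Appropriate when false positives are costly — here, approving an ineffective drug — patients take a useless medication and may skip effective alternatives.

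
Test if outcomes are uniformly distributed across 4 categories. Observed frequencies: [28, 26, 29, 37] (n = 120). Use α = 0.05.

Expected = 30 each. χ² = Σ(O-E)²/E = 2.333. df = 3, critical value = 7.815. Fail to reject H₀.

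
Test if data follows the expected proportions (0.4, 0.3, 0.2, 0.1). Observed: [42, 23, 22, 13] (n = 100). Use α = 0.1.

Expected: [40.0, 30.0, 20.0, 10.0]. χ² = 2.833. df = 3, critical = 6.251. Fail to reject H₀.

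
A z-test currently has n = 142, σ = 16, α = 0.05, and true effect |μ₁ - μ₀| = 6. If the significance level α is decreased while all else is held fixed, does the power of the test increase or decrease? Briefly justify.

Power decreases: a smaller α raises the critical value, so less of the H₁ sampling distribution falls in the rejection region.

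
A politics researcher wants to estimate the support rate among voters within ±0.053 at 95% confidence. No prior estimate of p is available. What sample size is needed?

Conservative approach: use p = 0.5 (maximizes p(1-p) = 0.25). n = z²(0.25)/E² = 1.96²×0.25/0.053² = 341.9 → n = 342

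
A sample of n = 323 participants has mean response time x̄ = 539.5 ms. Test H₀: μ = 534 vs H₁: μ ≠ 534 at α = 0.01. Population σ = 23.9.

z = (x̄ - μ₀)/(σ/√n) = (539.5 - 534)/(23.9/√323) = 4.136. Critical value: ±2.576. Since |4.136| > 2.576, Reject H₀.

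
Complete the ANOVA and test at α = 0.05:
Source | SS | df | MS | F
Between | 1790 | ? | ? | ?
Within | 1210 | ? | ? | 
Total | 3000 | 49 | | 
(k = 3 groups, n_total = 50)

df_between = 2, df_within = 47. MS_between = 895.0, MS_within = 25.74. F = 34.764, F_crit ≈ 3.195. Reject H₀.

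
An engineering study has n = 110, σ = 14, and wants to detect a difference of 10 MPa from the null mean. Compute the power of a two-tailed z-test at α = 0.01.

SE = σ/√n = 14/√110 = 1.335. Non-centrality λ = d/SE = 10/1.335 = 7.491. Power ≈ Φ(λ - z_{α/2}) = Φ(7.491 - 2.576) = Φ(4.915) = 1.0.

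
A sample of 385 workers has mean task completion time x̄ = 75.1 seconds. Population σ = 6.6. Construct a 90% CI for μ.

CI = x̄ ± z*(σ/√n) = 75.1 ± 1.645(6.6/√385) = 75.1 ± 0.55 = (74.55, 75.65)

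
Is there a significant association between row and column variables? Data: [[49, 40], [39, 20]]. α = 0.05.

χ² = 1.796. df = 1, critical = 3.841. Fail to reject H₀. No evidence of dependence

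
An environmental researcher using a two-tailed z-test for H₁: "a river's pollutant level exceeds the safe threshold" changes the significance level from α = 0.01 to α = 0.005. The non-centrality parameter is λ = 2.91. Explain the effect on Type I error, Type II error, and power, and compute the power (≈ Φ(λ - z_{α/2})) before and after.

Decreasing α from 0.01 to 0.005:
• Type I error rate decreases (α is the Type I rate by definition).
• Critical value moves from z_{α/2} = 2.576 to 2.807, so power = Φ(λ - z_{α/2}) goes from Φ(2.91 - 2.576) = 0.631 to Φ(2.91 - 2.807) = 0.541.
• Type II error rate β = 1 - power therefore increases (0.369 → 0.459).
Appropriate when false positives are costly — here, shutting down a compliant factory unnecessarily.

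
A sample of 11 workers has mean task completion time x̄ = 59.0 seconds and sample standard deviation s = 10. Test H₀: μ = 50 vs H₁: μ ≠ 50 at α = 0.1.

t = (x̄ - μ₀)/(s/√n) = (59.0 - 50)/(10/√11) = 2.985. df = 10, critical t = ±1.812. Reject H₀.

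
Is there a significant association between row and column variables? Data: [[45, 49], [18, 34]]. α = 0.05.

χ² = 2.399. df = 1, critical = 3.841. Fail to reject H₀. No evidence of dependence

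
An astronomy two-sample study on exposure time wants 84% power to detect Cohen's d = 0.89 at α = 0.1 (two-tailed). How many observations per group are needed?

z_{α/2} = 1.645, z_β = Φ⁻¹(0.84) = 0.994. For large effect (d = 0.89): n per group = 2(z_{α/2} + z_β)²/d² = 2(1.645 + 0.994)²/0.89² = 17.6 → 18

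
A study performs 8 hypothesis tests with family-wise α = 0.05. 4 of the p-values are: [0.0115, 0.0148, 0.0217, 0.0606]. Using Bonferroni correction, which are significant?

Bonferroni α = 0.05/8 = 0.00625. None of the given p-values are significant.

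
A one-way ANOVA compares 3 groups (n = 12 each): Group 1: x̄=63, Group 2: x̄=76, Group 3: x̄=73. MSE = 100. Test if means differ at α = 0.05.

Grand mean = 70.67. SS_between = 1112.0, MS_between = 556.0. F = 5.56, F_crit ≈ 3.285. Reject H₀.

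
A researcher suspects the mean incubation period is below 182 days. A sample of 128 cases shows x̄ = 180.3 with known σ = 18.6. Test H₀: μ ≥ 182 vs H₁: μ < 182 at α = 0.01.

z = -1.034. Critical value: -2.33. Fail to reject H₀.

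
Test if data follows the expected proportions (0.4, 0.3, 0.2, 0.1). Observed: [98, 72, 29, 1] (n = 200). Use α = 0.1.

Expected: [80.0, 60.0, 40.0, 20.0]. χ² = 27.525. df = 3, critical = 6.251. Reject H₀.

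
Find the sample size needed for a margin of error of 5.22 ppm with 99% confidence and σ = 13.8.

n = (z*σ/E)² = (2.576×13.8/5.22)² = 46.4 → n = 47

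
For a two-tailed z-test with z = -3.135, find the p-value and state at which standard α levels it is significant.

p = 2·P(Z > |-3.135|) = 2·(1 - Φ(3.135)) ≈ 0.0017. Significant at α = 0.1; Significant at α = 0.05; Significant at α = 0.01.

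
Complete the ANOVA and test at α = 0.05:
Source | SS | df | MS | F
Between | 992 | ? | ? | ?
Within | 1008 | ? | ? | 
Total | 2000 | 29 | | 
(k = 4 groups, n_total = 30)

df_between = 3, df_within = 26. MS_between = 330.67, MS_within = 38.77. F = 8.529, F_crit ≈ 2.975. Reject H₀.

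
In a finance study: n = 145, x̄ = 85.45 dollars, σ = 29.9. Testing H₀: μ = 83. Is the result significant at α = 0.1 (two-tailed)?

z = (85.45 - 83)/(29.9/√145) = 0.987. Since |z| ≤ 1.645, not significant at α = 0.1.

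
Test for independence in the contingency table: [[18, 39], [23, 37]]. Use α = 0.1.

χ² = 0.586. df = 1, critical = 2.706. Fail to reject H₀. No evidence of dependence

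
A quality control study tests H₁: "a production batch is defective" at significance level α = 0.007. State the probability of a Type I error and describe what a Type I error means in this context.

P(Type I error) = α = 0.007. A Type I error is rejecting H₀ when H₀ is actually true (false positive) — here, concluding that a production batch is defective when in fact this is not the case. Consequence: scrapping a good batch — wasted material and cost for no reason.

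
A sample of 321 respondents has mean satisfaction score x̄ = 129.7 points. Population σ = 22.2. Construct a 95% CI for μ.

CI = x̄ ± z*(σ/√n) = 129.7 ± 1.96(22.2/√321) = 129.7 ± 2.43 = (127.27, 132.13)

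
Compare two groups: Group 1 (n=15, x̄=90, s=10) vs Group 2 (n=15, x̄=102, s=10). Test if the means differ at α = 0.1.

Pooled sp = 10.0. t = -3.286, df = 28. Critical t = ±1.701. Reject H₀.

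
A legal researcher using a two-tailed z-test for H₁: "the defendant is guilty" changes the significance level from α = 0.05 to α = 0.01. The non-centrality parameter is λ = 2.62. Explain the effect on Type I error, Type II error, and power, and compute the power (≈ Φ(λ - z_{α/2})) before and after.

Decreasing α from 0.05 to 0.01:
• Type I error rate decreases (α is the Type I rate by definition).
• Critical value moves from z_{α/2} = 1.96 to 2.576, so power = Φ(λ - z_{α/2}) goes from Φ(2.62 - 1.96) = 0.745 to Φ(2.62 - 2.576) = 0.518.
• Type II error rate β = 1 - power therefore increases (0.255 → 0.482).
Appropriate when false positives are costly — here, convicting an innocent person.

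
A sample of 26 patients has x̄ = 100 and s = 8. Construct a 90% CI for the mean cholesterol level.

CI = x̄ ± t*(s/√n) = 100 ± 1.708(8/√26) = (97.32, 102.68)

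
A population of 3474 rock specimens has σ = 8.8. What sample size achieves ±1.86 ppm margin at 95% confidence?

Without FPC: n₀ = (1.96×8.8/1.86)² = 85.991. With FPC: n = n₀N/(n₀+N-1) = 83.9 → n = 84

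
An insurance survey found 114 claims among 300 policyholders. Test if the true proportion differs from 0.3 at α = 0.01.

p̂ = 0.38, p₀ = 0.3. z = (p̂ - p₀)/√(p₀(1-p₀)/n) = 3.024. Critical: ±2.576. Reject H₀.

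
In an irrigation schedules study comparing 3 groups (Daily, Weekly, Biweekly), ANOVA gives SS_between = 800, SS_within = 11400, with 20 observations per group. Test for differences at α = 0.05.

df_between = 2, df_within = 57. F = MS_between/MS_within = 400.0/200.0 = 2.0. F_crit ≈ 3.159. Fail to reject H₀.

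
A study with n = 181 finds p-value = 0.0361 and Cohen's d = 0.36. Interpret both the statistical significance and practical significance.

Statistically significant (p = 0.0361 < 0.05). Cohen's d = 0.36 indicates a small effect size. Both statistical and practical significance should be considered.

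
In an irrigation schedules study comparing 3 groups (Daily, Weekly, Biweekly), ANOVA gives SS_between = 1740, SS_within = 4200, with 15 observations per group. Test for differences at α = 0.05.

df_between = 2, df_within = 42. F = MS_between/MS_within = 870.0/100.0 = 8.7. F_crit ≈ 3.22. Reject H₀. At least one mean differs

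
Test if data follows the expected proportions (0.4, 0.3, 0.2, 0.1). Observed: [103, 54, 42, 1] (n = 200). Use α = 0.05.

Expected: [80.0, 60.0, 40.0, 20.0]. χ² = 25.363. df = 3, critical = 7.815. Reject H₀.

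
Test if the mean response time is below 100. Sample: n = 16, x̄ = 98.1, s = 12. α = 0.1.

t = (98.1 - 100)/(12/√16) = -0.633, df = 15. Critical t = -1.341. Fail to reject H₀.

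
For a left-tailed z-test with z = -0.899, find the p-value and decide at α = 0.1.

p = P(Z < -0.899) = Φ(-0.899) ≈ 0.1843. Since p ≥ 0.1, fail to reject H₀ (not significant) at α = 0.1.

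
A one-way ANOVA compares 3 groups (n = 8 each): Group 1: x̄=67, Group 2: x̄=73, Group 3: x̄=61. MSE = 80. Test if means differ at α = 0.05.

Grand mean = 67.0. SS_between = 576.0, MS_between = 288.0. F = 3.6, F_crit ≈ 3.467. Reject H₀.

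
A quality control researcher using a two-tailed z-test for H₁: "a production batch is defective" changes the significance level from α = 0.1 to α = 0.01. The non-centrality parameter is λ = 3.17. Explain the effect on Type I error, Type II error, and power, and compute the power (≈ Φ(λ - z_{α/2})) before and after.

Decreasing α from 0.1 to 0.01:
• Type I error rate decreases (α is the Type I rate by definition).
• Critical value moves from z_{α/2} = 1.645 to 2.576, so power = Φ(λ - z_{α/2}) goes from Φ(3.17 - 1.645) = 0.936 to Φ(3.17 - 2.576) = 0.724.
• Type II error rate β = 1 - power therefore increases (0.064 → 0.276).
Appropriate when false positives are costly — here, scrapping a good batch — wasted material and cost for no reason.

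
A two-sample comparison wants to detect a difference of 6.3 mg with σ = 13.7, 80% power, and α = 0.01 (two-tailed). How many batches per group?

n per group = 2(z_α/2 + z_β)²σ²/d² = 2×(2.576 + 0.84)²×13.7²/6.3² = 110.4 → n = 111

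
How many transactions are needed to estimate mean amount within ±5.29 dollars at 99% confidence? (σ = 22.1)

n = (z*σ/E)² = (2.576×22.1/5.29)² = 115.8 → n = 116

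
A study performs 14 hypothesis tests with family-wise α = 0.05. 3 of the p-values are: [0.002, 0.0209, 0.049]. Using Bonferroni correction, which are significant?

Bonferroni α = 0.05/14 = 0.00357. Significant p-values: [0.002]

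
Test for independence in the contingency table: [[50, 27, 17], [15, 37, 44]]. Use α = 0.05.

χ² = 32.342. df = 2, critical = 5.991. Reject H₀. Variables are dependent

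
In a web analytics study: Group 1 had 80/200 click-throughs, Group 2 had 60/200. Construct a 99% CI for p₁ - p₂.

p̂₁ = 0.4, p̂₂ = 0.3. Difference = 0.1. CI = (-0.022, 0.222)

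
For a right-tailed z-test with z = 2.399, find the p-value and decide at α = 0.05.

p = P(Z > 2.399) = 1 - Φ(2.399) ≈ 0.0082. Since p < 0.05, reject H₀ (significant) at α = 0.05.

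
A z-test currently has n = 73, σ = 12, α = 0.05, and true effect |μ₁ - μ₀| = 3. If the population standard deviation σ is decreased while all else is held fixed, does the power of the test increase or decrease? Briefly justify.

Power increases: a smaller σ shrinks the standard error σ/√n, moving the sampling distribution under H₁ further from the critical value.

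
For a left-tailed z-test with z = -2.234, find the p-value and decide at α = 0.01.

p = P(Z < -2.234) = Φ(-2.234) ≈ 0.0127. Since p ≥ 0.01, fail to reject H₀ (not significant) at α = 0.01.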